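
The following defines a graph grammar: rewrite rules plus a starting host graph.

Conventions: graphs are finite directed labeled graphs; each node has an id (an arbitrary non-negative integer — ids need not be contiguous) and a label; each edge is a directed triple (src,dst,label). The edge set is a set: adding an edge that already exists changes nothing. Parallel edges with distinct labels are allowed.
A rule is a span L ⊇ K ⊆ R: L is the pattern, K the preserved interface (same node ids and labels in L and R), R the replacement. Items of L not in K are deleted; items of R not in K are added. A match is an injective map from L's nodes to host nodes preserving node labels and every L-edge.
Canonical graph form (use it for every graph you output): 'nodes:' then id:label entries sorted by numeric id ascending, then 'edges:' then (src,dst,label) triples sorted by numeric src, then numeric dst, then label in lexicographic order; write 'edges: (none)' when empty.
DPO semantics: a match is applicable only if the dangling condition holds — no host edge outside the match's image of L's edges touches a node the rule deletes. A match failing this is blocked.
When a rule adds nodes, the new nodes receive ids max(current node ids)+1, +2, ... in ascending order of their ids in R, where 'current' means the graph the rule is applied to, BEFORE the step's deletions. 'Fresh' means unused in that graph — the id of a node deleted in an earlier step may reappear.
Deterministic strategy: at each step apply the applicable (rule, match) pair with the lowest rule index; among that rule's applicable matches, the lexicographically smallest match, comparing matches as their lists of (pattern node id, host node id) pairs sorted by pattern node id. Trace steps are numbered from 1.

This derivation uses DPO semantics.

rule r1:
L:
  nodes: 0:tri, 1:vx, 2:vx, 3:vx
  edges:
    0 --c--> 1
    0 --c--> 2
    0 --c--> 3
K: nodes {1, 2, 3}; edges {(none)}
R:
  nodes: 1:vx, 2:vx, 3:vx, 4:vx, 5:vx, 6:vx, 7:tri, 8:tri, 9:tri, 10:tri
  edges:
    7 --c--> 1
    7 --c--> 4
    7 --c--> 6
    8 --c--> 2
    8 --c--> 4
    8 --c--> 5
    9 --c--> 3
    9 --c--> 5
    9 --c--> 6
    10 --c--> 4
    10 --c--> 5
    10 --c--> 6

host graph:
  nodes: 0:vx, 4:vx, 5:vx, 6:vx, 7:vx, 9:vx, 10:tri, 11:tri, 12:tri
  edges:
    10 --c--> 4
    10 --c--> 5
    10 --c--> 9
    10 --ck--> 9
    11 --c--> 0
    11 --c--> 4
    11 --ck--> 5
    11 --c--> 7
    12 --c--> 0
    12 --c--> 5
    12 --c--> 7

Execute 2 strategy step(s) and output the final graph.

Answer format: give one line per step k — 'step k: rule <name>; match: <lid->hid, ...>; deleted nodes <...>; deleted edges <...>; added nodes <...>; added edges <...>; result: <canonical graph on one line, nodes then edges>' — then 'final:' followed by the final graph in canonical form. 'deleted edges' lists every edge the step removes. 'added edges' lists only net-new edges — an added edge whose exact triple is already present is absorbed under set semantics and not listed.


step 1: rule r1; match: 0->12, 1->0, 2->5, 3->7; deleted nodes 12; deleted edges (12,0,c); (12,5,c); (12,7,c); added nodes 13, 14, 15, 16, 17, 18, 19; added edges (16,0,c); (16,13,c); (16,15,c); (17,5,c); (17,13,c); (17,14,c); (18,7,c); (18,14,c); (18,15,c); (19,13,c); (19,14,c); (19,15,c); result: nodes: 0:vx, 4:vx, 5:vx, 6:vx, 7:vx, 9:vx, 10:tri, 11:tri, 13:vx, 14:vx, 15:vx, 16:tri, 17:tri, 18:tri, 19:tri edges: (10,4,c); (10,5,c); (10,9,c); (10,9,ck); (11,0,c); (11,4,c); (11,5,ck); (11,7,c); (16,0,c); (16,13,c); (16,15,c); (17,5,c); (17,13,c); (17,14,c); (18,7,c); (18,14,c); (18,15,c); (19,13,c); (19,14,c); (19,15,c)
step 2: rule r1; match: 0->16, 1->0, 2->13, 3->15; deleted nodes 16; deleted edges (16,0,c); (16,13,c); (16,15,c); added nodes 20, 21, 22, 23, 24, 25, 26; added edges (23,0,c); (23,20,c); (23,22,c); (24,13,c); (24,20,c); (24,21,c); (25,15,c); (25,21,c); (25,22,c); (26,20,c); (26,21,c); (26,22,c); result: nodes: 0:vx, 4:vx, 5:vx, 6:vx, 7:vx, 9:vx, 10:tri, 11:tri, 13:vx, 14:vx, 15:vx, 17:tri, 18:tri, 19:tri, 20:vx, 21:vx, 22:vx, 23:tri, 24:tri, 25:tri, 26:tri edges: (10,4,c); (10,5,c); (10,9,c); (10,9,ck); (11,0,c); (11,4,c); (11,5,ck); (11,7,c); (17,5,c); (17,13,c); (17,14,c); (18,7,c); (18,14,c); (18,15,c); (19,13,c); (19,14,c); (19,15,c); (23,0,c); (23,20,c); (23,22,c); (24,13,c); (24,20,c); (24,21,c); (25,15,c); (25,21,c); (25,22,c); (26,20,c); (26,21,c); (26,22,c)
final:
nodes: 0:vx, 4:vx, 5:vx, 6:vx, 7:vx, 9:vx, 10:tri, 11:tri, 13:vx, 14:vx, 15:vx, 17:tri, 18:tri, 19:tri, 20:vx, 21:vx, 22:vx, 23:tri, 24:tri, 25:tri, 26:tri
edges: (10,4,c); (10,5,c); (10,9,c); (10,9,ck); (11,0,c); (11,4,c); (11,5,ck); (11,7,c); (17,5,c); (17,13,c); (17,14,c); (18,7,c); (18,14,c); (18,15,c); (19,13,c); (19,14,c); (19,15,c); (23,0,c); (23,20,c); (23,22,c); (24,13,c); (24,20,c); (24,21,c); (25,15,c); (25,21,c); (25,22,c); (26,20,c); (26,21,c); (26,22,c)


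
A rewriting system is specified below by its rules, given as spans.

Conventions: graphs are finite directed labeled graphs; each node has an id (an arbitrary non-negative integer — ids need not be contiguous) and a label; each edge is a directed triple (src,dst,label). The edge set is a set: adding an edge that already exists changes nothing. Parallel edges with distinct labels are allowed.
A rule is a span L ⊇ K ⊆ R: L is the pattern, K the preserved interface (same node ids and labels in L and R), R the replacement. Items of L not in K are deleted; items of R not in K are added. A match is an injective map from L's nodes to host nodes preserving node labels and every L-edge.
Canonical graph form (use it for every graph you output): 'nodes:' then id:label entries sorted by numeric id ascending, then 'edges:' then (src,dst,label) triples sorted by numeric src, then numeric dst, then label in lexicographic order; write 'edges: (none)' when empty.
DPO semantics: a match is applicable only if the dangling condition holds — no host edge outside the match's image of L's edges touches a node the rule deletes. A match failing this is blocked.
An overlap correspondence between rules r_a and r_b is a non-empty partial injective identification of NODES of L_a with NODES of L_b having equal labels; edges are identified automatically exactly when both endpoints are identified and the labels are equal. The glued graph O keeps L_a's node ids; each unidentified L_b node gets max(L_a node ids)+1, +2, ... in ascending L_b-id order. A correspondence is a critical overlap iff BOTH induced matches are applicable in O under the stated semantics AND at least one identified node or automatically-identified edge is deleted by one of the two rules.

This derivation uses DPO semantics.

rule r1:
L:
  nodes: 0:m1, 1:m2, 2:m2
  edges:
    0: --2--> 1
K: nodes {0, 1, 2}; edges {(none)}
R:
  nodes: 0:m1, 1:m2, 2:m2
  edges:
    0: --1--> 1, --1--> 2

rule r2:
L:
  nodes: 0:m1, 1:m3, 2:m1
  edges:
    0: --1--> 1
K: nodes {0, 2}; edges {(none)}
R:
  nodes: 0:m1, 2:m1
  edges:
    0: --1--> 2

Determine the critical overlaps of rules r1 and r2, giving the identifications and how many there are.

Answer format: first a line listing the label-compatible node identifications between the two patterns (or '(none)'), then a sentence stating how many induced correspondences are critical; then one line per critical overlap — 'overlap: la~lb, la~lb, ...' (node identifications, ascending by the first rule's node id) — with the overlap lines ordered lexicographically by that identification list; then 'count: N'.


label-compatible node identifications between L(r1) and L(r2): 0~0, 0~2
0 of the induced correspondences are critical overlaps of r1 and r2.
count: 0


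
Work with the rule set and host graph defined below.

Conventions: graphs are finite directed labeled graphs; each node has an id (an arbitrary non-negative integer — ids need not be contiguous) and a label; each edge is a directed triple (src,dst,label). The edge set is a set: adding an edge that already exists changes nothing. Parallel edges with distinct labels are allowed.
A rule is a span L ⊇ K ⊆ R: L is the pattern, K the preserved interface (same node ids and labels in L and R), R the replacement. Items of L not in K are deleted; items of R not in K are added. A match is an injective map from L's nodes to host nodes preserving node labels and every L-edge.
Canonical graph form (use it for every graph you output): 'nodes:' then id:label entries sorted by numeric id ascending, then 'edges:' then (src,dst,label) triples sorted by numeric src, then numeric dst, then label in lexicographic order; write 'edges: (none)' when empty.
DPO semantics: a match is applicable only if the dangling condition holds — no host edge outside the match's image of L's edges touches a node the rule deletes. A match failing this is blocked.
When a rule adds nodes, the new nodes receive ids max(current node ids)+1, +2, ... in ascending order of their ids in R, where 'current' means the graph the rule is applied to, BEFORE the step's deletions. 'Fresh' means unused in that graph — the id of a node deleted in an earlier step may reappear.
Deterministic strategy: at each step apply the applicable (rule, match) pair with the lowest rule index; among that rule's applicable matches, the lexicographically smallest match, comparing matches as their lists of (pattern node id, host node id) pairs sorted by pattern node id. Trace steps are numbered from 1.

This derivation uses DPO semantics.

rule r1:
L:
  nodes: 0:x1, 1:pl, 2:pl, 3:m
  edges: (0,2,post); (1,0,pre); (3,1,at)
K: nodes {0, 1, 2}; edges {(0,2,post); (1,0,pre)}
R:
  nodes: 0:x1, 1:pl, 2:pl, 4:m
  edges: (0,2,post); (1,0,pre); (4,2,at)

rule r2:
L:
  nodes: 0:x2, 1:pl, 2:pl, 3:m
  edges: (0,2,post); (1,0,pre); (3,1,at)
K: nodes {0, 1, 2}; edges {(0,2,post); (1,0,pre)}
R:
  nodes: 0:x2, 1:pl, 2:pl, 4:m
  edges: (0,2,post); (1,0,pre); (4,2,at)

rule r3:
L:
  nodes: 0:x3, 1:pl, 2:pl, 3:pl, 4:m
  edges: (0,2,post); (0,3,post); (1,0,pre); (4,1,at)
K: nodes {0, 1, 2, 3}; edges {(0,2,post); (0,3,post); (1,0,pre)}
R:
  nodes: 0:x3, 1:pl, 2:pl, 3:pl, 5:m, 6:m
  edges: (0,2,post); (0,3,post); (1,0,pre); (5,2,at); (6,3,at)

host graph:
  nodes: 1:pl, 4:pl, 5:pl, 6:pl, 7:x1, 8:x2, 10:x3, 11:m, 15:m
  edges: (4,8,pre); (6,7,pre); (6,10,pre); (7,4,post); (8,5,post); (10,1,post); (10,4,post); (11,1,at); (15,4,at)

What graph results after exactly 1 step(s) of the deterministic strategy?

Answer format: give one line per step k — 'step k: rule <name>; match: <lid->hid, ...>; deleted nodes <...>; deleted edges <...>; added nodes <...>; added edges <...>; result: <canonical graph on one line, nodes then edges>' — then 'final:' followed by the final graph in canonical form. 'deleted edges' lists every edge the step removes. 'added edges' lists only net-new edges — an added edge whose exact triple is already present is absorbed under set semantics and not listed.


step 1: rule r2; match: 0->8, 1->4, 2->5, 3->15; deleted nodes 15; deleted edges (15,4,at); added nodes 16; added edges (16,5,at); result: nodes: 1:pl, 4:pl, 5:pl, 6:pl, 7:x1, 8:x2, 10:x3, 11:m, 16:m edges: (4,8,pre); (6,7,pre); (6,10,pre); (7,4,post); (8,5,post); (10,1,post); (10,4,post); (11,1,at); (16,5,at)
final:
nodes: 1:pl, 4:pl, 5:pl, 6:pl, 7:x1, 8:x2, 10:x3, 11:m, 16:m
edges: (4,8,pre); (6,7,pre); (6,10,pre); (7,4,post); (8,5,post); (10,1,post); (10,4,post); (11,1,at); (16,5,at)


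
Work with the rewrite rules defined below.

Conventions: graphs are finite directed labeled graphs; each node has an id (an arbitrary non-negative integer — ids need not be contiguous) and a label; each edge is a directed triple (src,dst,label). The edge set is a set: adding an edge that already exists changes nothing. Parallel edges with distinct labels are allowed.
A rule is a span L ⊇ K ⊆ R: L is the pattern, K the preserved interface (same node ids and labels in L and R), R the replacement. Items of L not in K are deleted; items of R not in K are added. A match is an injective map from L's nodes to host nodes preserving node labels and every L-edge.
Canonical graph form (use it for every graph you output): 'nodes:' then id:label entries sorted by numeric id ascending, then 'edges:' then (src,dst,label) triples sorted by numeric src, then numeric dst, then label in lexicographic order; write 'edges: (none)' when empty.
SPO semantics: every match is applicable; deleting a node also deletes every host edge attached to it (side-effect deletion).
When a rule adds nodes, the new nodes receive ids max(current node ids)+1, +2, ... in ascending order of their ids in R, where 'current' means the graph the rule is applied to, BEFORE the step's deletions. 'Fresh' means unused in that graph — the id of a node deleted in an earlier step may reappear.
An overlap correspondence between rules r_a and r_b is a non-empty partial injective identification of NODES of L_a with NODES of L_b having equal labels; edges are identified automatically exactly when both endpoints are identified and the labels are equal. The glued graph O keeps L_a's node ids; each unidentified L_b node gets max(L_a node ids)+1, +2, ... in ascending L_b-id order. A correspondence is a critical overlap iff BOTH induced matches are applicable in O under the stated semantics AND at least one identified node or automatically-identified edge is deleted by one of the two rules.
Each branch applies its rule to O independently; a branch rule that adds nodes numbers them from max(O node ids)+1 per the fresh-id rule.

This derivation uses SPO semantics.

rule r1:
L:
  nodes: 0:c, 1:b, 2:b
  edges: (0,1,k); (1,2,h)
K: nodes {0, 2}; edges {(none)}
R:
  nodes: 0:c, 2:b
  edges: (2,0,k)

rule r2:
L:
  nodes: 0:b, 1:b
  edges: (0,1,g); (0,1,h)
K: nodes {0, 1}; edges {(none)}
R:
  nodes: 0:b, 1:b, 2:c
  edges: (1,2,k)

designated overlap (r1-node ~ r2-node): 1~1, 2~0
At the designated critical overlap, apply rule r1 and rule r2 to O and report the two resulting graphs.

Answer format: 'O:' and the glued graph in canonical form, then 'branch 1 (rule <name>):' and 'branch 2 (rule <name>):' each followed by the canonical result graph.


O:
nodes: 0:c, 1:b, 2:b
edges: (0,1,k); (1,2,h); (2,1,g); (2,1,h)
branch 1 (rule r1):
nodes: 0:c, 2:b
edges: (2,0,k)
branch 2 (rule r2):
nodes: 0:c, 1:b, 2:b, 3:c
edges: (0,1,k); (1,2,h); (1,3,k)


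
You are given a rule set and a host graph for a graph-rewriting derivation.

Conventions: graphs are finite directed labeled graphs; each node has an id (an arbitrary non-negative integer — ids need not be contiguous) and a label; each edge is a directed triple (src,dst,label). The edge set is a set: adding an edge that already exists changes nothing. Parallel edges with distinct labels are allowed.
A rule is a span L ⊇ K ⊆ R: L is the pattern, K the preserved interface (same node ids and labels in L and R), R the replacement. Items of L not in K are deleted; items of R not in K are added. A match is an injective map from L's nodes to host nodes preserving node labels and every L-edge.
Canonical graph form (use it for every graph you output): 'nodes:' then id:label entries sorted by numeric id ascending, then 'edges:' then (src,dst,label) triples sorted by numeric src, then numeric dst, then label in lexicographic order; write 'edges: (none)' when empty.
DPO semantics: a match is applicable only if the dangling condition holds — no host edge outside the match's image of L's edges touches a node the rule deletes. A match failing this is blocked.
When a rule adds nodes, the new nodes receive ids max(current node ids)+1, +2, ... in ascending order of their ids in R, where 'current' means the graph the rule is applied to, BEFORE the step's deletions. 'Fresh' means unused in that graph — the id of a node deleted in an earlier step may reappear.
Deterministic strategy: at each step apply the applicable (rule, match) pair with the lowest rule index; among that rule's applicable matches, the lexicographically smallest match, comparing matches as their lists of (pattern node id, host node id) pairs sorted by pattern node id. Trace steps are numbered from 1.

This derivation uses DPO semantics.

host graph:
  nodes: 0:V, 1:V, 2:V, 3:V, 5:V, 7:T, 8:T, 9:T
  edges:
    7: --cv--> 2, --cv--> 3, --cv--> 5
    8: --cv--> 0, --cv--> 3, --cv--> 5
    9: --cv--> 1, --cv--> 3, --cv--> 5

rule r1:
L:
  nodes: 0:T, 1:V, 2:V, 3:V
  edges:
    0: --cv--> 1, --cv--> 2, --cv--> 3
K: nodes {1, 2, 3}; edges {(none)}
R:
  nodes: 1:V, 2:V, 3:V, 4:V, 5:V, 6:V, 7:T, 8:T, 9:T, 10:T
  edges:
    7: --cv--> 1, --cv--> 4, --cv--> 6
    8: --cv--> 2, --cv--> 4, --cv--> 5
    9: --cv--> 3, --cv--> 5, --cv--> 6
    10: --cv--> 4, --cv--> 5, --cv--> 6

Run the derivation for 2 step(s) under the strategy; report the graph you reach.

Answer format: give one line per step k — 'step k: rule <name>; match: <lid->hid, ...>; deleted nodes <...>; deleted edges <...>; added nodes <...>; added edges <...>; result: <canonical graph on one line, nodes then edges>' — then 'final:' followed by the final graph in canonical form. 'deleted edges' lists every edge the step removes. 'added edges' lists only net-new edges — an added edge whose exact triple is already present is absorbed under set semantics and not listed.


step 1: rule r1; match: 0->7, 1->2, 2->3, 3->5; deleted nodes 7; deleted edges (7,2,cv); (7,3,cv); (7,5,cv); added nodes 10, 11, 12, 13, 14, 15, 16; added edges (13,2,cv); (13,10,cv); (13,12,cv); (14,3,cv); (14,10,cv); (14,11,cv); (15,5,cv); (15,11,cv); (15,12,cv); (16,10,cv); (16,11,cv); (16,12,cv); result: nodes: 0:V, 1:V, 2:V, 3:V, 5:V, 8:T, 9:T, 10:V, 11:V, 12:V, 13:T, 14:T, 15:T, 16:T edges: (8,0,cv); (8,3,cv); (8,5,cv); (9,1,cv); (9,3,cv); (9,5,cv); (13,2,cv); (13,10,cv); (13,12,cv); (14,3,cv); (14,10,cv); (14,11,cv); (15,5,cv); (15,11,cv); (15,12,cv); (16,10,cv); (16,11,cv); (16,12,cv)
step 2: rule r1; match: 0->8, 1->0, 2->3, 3->5; deleted nodes 8; deleted edges (8,0,cv); (8,3,cv); (8,5,cv); added nodes 17, 18, 19, 20, 21, 22, 23; added edges (20,0,cv); (20,17,cv); (20,19,cv); (21,3,cv); (21,17,cv); (21,18,cv); (22,5,cv); (22,18,cv); (22,19,cv); (23,17,cv); (23,18,cv); (23,19,cv); result: nodes: 0:V, 1:V, 2:V, 3:V, 5:V, 9:T, 10:V, 11:V, 12:V, 13:T, 14:T, 15:T, 16:T, 17:V, 18:V, 19:V, 20:T, 21:T, 22:T, 23:T edges: (9,1,cv); (9,3,cv); (9,5,cv); (13,2,cv); (13,10,cv); (13,12,cv); (14,3,cv); (14,10,cv); (14,11,cv); (15,5,cv); (15,11,cv); (15,12,cv); (16,10,cv); (16,11,cv); (16,12,cv); (20,0,cv); (20,17,cv); (20,19,cv); (21,3,cv); (21,17,cv); (21,18,cv); (22,5,cv); (22,18,cv); (22,19,cv); (23,17,cv); (23,18,cv); (23,19,cv)
final:
nodes: 0:V, 1:V, 2:V, 3:V, 5:V, 9:T, 10:V, 11:V, 12:V, 13:T, 14:T, 15:T, 16:T, 17:V, 18:V, 19:V, 20:T, 21:T, 22:T, 23:T
edges: (9,1,cv); (9,3,cv); (9,5,cv); (13,2,cv); (13,10,cv); (13,12,cv); (14,3,cv); (14,10,cv); (14,11,cv); (15,5,cv); (15,11,cv); (15,12,cv); (16,10,cv); (16,11,cv); (16,12,cv); (20,0,cv); (20,17,cv); (20,19,cv); (21,3,cv); (21,17,cv); (21,18,cv); (22,5,cv); (22,18,cv); (22,19,cv); (23,17,cv); (23,18,cv); (23,19,cv)


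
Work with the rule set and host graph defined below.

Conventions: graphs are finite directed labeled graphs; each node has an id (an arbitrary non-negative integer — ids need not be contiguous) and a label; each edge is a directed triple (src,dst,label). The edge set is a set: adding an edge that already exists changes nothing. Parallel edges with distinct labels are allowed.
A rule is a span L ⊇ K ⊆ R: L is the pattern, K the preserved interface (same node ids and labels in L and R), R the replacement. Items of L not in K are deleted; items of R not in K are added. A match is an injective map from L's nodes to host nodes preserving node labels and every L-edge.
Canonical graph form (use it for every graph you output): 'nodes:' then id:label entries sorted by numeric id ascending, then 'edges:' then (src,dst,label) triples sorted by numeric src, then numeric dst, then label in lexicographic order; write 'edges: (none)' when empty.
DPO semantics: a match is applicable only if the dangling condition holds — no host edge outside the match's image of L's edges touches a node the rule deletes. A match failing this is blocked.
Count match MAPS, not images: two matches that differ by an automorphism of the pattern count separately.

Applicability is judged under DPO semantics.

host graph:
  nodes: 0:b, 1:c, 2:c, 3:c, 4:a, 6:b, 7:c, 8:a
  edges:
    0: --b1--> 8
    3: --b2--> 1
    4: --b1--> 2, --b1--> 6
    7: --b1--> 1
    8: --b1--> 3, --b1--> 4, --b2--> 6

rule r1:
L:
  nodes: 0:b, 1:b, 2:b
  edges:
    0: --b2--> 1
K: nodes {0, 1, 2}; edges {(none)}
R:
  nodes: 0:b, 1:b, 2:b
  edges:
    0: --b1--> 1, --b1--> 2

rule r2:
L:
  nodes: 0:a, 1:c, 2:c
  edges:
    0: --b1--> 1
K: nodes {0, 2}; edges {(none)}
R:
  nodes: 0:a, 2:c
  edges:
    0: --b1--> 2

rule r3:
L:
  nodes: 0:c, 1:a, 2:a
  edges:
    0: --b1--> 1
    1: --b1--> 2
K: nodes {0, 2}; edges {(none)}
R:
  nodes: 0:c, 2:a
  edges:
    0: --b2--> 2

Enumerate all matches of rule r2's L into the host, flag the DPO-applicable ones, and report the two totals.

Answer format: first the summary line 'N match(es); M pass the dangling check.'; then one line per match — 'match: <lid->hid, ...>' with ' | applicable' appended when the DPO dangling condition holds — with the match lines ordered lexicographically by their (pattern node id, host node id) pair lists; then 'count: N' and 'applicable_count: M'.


6 match(es); 3 pass the dangling check.
match: 0->4, 1->2, 2->1 | applicable
match: 0->4, 1->2, 2->3 | applicable
match: 0->4, 1->2, 2->7 | applicable
match: 0->8, 1->3, 2->1
match: 0->8, 1->3, 2->2
match: 0->8, 1->3, 2->7
count: 6
applicable_count: 3


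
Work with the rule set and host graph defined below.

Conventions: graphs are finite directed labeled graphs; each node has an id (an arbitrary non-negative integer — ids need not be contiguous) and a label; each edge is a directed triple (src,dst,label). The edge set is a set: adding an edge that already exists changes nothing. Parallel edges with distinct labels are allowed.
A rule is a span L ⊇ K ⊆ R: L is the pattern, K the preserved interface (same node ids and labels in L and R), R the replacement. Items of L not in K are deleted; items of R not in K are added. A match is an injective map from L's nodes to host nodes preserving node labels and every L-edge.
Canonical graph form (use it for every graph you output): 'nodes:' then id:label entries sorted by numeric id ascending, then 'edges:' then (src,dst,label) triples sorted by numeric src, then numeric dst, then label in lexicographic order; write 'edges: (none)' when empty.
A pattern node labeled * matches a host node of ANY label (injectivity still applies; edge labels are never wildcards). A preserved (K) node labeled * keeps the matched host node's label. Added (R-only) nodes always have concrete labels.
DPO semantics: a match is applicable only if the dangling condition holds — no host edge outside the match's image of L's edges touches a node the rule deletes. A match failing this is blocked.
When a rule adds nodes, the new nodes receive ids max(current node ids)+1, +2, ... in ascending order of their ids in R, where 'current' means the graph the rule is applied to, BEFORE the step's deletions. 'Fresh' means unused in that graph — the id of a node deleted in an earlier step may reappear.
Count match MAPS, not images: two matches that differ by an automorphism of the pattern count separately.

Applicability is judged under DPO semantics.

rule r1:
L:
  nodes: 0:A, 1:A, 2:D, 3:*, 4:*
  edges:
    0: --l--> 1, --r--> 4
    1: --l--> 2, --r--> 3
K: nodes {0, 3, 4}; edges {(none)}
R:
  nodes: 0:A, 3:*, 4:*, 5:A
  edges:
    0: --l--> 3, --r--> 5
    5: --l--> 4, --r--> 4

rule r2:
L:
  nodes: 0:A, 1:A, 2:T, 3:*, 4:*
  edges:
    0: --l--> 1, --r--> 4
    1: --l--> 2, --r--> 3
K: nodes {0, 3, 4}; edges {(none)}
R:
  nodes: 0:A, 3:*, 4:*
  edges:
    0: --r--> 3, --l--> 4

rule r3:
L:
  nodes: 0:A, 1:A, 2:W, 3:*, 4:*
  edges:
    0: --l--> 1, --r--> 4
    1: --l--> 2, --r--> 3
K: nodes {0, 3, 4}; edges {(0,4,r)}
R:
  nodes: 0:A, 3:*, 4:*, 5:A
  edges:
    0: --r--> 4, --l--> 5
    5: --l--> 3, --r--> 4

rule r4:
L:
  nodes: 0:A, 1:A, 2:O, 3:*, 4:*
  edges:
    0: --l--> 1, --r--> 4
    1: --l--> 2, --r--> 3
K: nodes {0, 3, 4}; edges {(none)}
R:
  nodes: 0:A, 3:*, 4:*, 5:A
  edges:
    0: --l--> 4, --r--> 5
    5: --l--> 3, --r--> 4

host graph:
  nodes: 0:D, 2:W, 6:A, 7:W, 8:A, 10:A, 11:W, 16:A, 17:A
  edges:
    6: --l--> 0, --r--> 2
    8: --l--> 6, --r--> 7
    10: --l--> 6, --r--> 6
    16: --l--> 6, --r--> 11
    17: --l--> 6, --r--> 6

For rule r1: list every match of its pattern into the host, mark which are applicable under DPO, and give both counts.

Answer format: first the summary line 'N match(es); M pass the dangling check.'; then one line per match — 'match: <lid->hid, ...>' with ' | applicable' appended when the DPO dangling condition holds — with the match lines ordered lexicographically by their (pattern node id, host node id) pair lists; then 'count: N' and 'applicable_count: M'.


2 match(es); 0 pass the dangling check.
match: 0->8, 1->6, 2->0, 3->2, 4->7
match: 0->16, 1->6, 2->0, 3->2, 4->11
count: 2
applicable_count: 0


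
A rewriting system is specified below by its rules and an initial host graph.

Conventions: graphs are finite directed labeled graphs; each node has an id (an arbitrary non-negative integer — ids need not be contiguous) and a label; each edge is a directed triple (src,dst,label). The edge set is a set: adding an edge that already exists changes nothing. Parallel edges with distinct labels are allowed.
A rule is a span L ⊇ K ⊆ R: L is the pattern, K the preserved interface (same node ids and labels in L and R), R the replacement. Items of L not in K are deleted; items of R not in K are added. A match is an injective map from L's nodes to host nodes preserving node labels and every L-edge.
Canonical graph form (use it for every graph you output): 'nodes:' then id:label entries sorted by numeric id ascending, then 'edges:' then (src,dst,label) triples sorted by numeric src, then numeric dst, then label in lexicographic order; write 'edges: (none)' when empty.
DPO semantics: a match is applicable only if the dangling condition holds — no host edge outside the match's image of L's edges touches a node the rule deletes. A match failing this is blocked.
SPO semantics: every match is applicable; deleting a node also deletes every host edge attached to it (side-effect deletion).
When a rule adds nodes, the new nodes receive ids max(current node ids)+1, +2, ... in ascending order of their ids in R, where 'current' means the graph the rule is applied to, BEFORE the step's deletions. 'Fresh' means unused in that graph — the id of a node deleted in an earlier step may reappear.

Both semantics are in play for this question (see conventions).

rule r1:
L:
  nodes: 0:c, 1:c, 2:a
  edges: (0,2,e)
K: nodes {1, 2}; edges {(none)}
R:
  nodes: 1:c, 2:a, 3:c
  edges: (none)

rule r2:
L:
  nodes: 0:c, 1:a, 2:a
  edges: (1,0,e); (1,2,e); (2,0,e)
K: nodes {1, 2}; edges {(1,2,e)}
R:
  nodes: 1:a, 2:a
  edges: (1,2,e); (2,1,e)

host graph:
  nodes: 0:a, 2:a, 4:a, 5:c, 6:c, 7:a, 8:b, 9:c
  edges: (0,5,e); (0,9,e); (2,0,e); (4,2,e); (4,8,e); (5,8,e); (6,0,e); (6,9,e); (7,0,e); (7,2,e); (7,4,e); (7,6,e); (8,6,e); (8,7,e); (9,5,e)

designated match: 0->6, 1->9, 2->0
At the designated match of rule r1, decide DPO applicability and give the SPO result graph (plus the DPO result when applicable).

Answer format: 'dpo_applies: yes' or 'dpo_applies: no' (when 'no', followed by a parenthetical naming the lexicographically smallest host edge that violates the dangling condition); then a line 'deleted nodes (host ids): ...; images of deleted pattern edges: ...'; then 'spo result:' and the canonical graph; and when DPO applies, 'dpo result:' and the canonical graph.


dpo_applies: no
(the rule deletes node 6, which keeps host edge (6,9,e) outside the match image — the dangling condition fails, DPO blocks; SPO proceeds and side-deletes such edges)
deleted nodes (host ids): 6; images of deleted pattern edges: (6,0,e)
spo result:
nodes: 0:a, 2:a, 4:a, 5:c, 7:a, 8:b, 9:c, 10:c
edges: (0,5,e); (0,9,e); (2,0,e); (4,2,e); (4,8,e); (5,8,e); (7,0,e); (7,2,e); (7,4,e); (8,7,e); (9,5,e)


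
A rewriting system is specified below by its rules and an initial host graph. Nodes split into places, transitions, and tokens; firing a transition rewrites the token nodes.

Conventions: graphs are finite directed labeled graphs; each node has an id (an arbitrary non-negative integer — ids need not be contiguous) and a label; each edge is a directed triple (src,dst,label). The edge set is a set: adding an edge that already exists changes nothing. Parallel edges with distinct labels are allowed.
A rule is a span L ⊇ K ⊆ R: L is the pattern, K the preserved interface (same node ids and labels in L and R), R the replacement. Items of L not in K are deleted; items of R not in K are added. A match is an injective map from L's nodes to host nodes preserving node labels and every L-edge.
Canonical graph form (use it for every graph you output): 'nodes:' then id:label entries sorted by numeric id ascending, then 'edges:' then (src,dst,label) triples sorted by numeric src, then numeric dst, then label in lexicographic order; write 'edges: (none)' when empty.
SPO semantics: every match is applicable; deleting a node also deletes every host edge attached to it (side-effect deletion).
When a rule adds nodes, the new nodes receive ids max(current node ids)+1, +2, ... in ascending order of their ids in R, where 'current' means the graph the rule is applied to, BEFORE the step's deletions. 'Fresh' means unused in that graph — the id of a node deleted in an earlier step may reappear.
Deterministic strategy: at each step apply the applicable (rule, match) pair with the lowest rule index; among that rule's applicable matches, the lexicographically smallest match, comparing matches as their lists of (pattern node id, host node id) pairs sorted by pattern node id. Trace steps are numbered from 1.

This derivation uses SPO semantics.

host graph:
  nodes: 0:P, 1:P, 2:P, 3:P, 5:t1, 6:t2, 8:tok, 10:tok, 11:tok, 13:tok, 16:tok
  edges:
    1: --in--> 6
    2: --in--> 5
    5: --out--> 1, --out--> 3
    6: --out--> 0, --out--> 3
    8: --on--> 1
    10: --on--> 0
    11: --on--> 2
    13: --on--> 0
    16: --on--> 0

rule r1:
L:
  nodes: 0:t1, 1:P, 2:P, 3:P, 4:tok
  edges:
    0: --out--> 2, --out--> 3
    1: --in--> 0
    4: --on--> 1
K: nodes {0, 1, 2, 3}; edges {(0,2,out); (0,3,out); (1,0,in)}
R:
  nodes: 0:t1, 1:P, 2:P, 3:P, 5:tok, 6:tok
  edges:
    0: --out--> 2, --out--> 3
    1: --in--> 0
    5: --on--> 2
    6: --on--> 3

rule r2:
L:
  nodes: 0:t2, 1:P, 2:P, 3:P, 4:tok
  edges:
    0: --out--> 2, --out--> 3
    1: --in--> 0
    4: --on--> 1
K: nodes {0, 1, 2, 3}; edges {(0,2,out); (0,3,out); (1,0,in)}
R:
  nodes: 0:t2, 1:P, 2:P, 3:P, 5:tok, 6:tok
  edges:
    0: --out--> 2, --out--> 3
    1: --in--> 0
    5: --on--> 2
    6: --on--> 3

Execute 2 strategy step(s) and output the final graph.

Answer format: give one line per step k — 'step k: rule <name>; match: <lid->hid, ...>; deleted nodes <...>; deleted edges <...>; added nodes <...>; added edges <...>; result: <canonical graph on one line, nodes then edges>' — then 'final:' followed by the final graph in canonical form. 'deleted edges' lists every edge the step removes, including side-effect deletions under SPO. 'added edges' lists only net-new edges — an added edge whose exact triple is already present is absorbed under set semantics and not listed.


step 1: rule r1; match: 0->5, 1->2, 2->1, 3->3, 4->11; deleted nodes 11; deleted edges (11,2,on); added nodes 17, 18; added edges (17,1,on); (18,3,on); result: nodes: 0:P, 1:P, 2:P, 3:P, 5:t1, 6:t2, 8:tok, 10:tok, 13:tok, 16:tok, 17:tok, 18:tok edges: (1,6,in); (2,5,in); (5,1,out); (5,3,out); (6,0,out); (6,3,out); (8,1,on); (10,0,on); (13,0,on); (16,0,on); (17,1,on); (18,3,on)
step 2: rule r2; match: 0->6, 1->1, 2->0, 3->3, 4->8; deleted nodes 8; deleted edges (8,1,on); added nodes 19, 20; added edges (19,0,on); (20,3,on); result: nodes: 0:P, 1:P, 2:P, 3:P, 5:t1, 6:t2, 10:tok, 13:tok, 16:tok, 17:tok, 18:tok, 19:tok, 20:tok edges: (1,6,in); (2,5,in); (5,1,out); (5,3,out); (6,0,out); (6,3,out); (10,0,on); (13,0,on); (16,0,on); (17,1,on); (18,3,on); (19,0,on); (20,3,on)
final:
nodes: 0:P, 1:P, 2:P, 3:P, 5:t1, 6:t2, 10:tok, 13:tok, 16:tok, 17:tok, 18:tok, 19:tok, 20:tok
edges: (1,6,in); (2,5,in); (5,1,out); (5,3,out); (6,0,out); (6,3,out); (10,0,on); (13,0,on); (16,0,on); (17,1,on); (18,3,on); (19,0,on); (20,3,on)


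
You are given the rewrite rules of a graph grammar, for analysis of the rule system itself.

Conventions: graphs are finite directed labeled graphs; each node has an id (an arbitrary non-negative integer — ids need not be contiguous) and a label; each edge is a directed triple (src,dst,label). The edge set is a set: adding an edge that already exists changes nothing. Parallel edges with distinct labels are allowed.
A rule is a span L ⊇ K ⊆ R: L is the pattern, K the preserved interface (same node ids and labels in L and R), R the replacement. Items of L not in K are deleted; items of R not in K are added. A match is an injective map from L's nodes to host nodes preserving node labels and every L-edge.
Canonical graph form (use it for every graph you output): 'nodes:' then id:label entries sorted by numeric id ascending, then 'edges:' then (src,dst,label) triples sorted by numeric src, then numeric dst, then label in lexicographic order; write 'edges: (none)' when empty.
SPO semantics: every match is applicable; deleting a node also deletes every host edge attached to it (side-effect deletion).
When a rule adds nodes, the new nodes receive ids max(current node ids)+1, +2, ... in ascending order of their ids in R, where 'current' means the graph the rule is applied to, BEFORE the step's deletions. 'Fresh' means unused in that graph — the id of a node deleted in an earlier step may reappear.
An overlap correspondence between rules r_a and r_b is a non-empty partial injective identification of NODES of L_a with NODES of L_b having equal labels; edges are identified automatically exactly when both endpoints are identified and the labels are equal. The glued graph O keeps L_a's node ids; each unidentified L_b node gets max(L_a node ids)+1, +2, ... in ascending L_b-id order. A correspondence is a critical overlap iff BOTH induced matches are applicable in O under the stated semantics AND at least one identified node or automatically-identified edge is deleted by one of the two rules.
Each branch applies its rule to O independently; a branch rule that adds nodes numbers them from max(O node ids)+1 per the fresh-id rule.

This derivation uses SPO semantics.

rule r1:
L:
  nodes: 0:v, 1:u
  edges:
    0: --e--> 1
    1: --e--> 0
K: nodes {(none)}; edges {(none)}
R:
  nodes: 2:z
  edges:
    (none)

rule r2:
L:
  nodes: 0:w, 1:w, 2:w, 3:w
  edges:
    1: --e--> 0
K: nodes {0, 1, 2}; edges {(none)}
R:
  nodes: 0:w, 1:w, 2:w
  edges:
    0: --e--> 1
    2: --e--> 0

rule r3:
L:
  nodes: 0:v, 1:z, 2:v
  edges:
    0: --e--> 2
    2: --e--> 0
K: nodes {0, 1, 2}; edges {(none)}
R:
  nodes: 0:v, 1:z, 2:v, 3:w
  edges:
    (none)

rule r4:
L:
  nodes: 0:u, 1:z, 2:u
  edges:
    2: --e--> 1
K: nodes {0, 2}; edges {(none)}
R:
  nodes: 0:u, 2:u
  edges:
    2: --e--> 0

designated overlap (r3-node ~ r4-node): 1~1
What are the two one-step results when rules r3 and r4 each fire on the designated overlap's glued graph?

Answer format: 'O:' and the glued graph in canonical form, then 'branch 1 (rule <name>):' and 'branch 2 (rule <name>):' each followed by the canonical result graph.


O:
nodes: 0:v, 1:z, 2:v, 3:u, 4:u
edges: (0,2,e); (2,0,e); (4,1,e)
branch 1 (rule r3):
nodes: 0:v, 1:z, 2:v, 3:u, 4:u, 5:w
edges: (4,1,e)
branch 2 (rule r4):
nodes: 0:v, 2:v, 3:u, 4:u
edges: (0,2,e); (2,0,e); (4,3,e)


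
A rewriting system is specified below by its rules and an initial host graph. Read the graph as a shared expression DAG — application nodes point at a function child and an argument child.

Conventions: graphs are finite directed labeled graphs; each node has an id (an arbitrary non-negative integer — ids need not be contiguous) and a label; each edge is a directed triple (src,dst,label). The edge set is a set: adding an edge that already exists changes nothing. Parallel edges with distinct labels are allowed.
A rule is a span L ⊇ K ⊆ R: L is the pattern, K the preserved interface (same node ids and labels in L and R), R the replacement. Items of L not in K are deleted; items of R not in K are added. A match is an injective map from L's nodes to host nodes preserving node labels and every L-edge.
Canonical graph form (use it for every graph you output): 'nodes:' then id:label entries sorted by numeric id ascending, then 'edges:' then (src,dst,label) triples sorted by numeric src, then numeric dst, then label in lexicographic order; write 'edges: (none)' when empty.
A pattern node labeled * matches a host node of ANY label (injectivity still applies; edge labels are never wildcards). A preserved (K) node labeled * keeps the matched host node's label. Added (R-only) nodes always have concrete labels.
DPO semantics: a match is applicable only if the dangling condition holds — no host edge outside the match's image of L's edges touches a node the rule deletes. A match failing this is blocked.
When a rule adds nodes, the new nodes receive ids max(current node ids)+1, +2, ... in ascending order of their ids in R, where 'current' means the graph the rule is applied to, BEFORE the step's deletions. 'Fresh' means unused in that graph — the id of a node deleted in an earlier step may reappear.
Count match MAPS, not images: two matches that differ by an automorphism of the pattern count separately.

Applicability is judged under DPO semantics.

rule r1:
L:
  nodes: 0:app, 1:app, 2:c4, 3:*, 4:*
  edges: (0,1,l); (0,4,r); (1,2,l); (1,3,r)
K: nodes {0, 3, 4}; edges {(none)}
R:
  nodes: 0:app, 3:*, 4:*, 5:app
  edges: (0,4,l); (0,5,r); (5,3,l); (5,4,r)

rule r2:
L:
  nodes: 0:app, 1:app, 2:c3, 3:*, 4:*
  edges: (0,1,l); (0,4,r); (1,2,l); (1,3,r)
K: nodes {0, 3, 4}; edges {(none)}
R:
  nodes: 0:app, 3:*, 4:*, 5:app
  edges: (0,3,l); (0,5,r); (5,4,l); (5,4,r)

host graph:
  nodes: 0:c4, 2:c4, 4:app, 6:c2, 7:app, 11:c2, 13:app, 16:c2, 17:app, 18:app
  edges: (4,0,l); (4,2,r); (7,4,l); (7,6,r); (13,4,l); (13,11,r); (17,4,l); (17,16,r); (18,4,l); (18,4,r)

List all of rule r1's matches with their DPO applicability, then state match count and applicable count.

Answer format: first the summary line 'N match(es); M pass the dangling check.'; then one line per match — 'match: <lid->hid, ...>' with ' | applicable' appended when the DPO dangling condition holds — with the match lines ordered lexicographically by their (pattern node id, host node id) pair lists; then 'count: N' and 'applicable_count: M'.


3 match(es); 0 pass the dangling check.
match: 0->7, 1->4, 2->0, 3->2, 4->6
match: 0->13, 1->4, 2->0, 3->2, 4->11
match: 0->17, 1->4, 2->0, 3->2, 4->16
count: 3
applicable_count: 0


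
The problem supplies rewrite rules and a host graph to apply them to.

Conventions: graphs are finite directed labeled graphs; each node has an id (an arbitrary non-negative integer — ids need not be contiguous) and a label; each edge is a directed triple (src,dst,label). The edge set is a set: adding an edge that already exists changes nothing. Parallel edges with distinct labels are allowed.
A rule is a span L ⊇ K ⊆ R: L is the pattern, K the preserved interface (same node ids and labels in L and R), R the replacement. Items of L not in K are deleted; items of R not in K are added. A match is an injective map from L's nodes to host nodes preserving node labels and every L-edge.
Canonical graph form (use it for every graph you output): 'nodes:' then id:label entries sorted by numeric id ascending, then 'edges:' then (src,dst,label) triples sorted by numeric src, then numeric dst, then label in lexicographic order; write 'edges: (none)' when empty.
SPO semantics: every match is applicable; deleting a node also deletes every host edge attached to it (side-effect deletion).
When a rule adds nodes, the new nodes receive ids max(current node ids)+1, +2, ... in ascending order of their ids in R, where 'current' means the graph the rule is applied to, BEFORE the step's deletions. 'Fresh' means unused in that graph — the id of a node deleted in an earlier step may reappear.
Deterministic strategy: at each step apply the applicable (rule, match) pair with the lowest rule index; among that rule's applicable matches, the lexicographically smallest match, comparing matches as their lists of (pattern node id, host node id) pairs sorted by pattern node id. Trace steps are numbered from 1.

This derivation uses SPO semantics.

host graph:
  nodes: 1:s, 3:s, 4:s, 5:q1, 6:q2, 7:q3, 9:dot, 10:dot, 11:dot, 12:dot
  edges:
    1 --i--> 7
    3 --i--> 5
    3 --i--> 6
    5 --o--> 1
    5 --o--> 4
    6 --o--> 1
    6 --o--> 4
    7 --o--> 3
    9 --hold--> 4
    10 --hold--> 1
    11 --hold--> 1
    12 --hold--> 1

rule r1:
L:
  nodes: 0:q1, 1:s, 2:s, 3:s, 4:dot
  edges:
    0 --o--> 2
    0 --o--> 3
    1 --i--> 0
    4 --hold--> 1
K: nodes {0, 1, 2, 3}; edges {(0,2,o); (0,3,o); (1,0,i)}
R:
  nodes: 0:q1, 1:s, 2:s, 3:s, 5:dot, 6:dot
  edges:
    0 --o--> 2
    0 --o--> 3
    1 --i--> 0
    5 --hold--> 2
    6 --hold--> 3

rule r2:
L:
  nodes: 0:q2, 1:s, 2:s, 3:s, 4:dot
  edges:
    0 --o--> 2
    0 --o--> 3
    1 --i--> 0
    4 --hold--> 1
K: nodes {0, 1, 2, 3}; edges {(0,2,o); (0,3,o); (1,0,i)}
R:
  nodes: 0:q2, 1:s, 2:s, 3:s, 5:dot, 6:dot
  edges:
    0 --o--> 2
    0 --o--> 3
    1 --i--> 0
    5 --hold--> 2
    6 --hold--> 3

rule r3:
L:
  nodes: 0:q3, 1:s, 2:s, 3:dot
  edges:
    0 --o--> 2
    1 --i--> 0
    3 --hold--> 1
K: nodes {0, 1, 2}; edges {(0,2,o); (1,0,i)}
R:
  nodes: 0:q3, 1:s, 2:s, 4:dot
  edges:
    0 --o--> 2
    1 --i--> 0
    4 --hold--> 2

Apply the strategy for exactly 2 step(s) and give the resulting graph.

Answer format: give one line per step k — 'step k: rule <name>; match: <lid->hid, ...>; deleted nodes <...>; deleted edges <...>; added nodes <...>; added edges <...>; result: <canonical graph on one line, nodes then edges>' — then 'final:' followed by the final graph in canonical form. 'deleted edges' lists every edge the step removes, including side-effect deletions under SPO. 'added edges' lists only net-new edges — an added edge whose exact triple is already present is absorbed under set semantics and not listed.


step 1: rule r3; match: 0->7, 1->1, 2->3, 3->10; deleted nodes 10; deleted edges (10,1,hold); added nodes 13; added edges (13,3,hold); result: nodes: 1:s, 3:s, 4:s, 5:q1, 6:q2, 7:q3, 9:dot, 11:dot, 12:dot, 13:dot edges: (1,7,i); (3,5,i); (3,6,i); (5,1,o); (5,4,o); (6,1,o); (6,4,o); (7,3,o); (9,4,hold); (11,1,hold); (12,1,hold); (13,3,hold)
step 2: rule r1; match: 0->5, 1->3, 2->1, 3->4, 4->13; deleted nodes 13; deleted edges (13,3,hold); added nodes 14, 15; added edges (14,1,hold); (15,4,hold); result: nodes: 1:s, 3:s, 4:s, 5:q1, 6:q2, 7:q3, 9:dot, 11:dot, 12:dot, 14:dot, 15:dot edges: (1,7,i); (3,5,i); (3,6,i); (5,1,o); (5,4,o); (6,1,o); (6,4,o); (7,3,o); (9,4,hold); (11,1,hold); (12,1,hold); (14,1,hold); (15,4,hold)
final:
nodes: 1:s, 3:s, 4:s, 5:q1, 6:q2, 7:q3, 9:dot, 11:dot, 12:dot, 14:dot, 15:dot
edges: (1,7,i); (3,5,i); (3,6,i); (5,1,o); (5,4,o); (6,1,o); (6,4,o); (7,3,o); (9,4,hold); (11,1,hold); (12,1,hold); (14,1,hold); (15,4,hold)
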